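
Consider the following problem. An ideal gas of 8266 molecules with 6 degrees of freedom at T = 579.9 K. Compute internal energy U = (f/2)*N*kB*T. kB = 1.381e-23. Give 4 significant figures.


Step 1: f/2 = 6/2 = 3.0
Step 2: N*kB*T = 8266*1.381e-23*579.9 = 6.62e-17
Step 3: U = 3.0 * 6.62e-17 = 1.986e-16 J

1.986e-16


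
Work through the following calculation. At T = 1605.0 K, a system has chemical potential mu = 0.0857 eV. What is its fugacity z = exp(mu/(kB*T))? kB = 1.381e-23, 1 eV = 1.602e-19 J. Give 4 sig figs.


Step 1: Convert mu to Joules: 0.0857*1.602e-19 = 1.373e-20 J
Step 2: kB*T = 1.381e-23*1605.0 = 2.217e-20 J
Step 3: mu/(kB*T) = 0.6194
Step 4: z = exp(0.6194) = 1.858

1.858


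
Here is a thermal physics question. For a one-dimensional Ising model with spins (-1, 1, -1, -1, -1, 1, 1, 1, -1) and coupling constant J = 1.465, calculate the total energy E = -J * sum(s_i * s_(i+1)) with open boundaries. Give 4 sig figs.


Step 1: Nearest-neighbor products: -1, -1, 1, 1, -1, 1, 1, -1
Step 2: Sum of products = 0
Step 3: E = -1.465 * 0 = 0

0


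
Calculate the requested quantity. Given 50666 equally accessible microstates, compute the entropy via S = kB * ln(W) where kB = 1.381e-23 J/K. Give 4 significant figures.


Step 1: ln(W) = ln(50666) = 10.83
Step 2: S = kB * ln(W) = 1.381e-23 * 10.83
Step 3: S = 1.496e-22 J/K

1.496e-22


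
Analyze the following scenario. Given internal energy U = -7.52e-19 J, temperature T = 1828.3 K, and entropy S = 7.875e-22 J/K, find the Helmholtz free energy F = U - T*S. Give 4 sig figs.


Step 1: T*S = 1828.3 * 7.875e-22 = 1.44e-18 J
Step 2: F = U - T*S = -7.52e-19 - 1.44e-18
Step 3: F = -2.192e-18 J

-2.192e-18


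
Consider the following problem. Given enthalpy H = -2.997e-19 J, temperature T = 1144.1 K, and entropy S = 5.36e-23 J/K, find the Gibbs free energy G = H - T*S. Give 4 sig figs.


Step 1: T*S = 1144.1 * 5.36e-23 = 6.132e-20 J
Step 2: G = H - T*S = -2.997e-19 - 6.132e-20
Step 3: G = -3.61e-19 J

-3.61e-19


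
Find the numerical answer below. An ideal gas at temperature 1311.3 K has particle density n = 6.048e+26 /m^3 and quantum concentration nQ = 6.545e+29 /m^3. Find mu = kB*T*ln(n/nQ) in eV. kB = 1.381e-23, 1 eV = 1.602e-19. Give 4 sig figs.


Step 1: n/nQ = 6.048e+26/6.545e+29 = 0.0009241
Step 2: ln(n/nQ) = -6.987
Step 3: mu = kB*T*ln(n/nQ) = 1.811e-20*-6.987 = -1.265e-19 J
Step 4: Convert to eV: -1.265e-19/1.602e-19 = -0.7898 eV

-0.7898


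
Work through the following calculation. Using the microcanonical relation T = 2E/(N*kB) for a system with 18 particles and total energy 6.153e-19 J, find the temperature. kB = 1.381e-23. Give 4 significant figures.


Step 1: Numerator = 2*E = 2*6.153e-19 = 1.231e-18 J
Step 2: Denominator = N*kB = 18*1.381e-23 = 2.486e-22
Step 3: T = 1.231e-18 / 2.486e-22 = 4951 K

4951


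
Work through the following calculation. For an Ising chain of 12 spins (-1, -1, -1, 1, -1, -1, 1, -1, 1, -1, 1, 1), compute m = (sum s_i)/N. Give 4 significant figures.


Step 1: Count up spins (+1): 5, down spins (-1): 7
Step 2: Total magnetization M = 5 - 7 = -2
Step 3: m = M/N = -2/12 = -0.1667

-0.1667


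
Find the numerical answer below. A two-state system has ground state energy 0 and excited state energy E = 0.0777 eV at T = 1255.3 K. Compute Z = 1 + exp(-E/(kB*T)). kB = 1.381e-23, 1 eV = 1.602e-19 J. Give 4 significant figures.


Step 1: Compute beta*E = E*eV/(kB*T) = 0.0777*1.602e-19/(1.381e-23*1255.3) = 0.718
Step 2: exp(-beta*E) = exp(-0.718) = 0.4877
Step 3: Z = 1 + 0.4877 = 1.488

1.488


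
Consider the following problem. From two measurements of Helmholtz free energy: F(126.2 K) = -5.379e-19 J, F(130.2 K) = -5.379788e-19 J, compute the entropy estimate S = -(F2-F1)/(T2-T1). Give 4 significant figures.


Step 1: dF = F2 - F1 = -5.379788e-19 - (-5.379e-19) = -7.88e-23 J
Step 2: dT = T2 - T1 = 130.2 - 126.2 = 4 K
Step 3: S = -dF/dT = -(-7.88e-23)/4 = 1.97e-23 J/K

1.97e-23


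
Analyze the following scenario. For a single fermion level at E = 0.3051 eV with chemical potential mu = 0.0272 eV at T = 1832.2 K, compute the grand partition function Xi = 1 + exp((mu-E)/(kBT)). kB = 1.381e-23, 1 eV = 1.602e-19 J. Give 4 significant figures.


Step 1: (mu - E) = 0.0272 - 0.3051 = -0.2779 eV
Step 2: x = (mu-E)*eV/(kB*T) = -0.2779*1.602e-19/(1.381e-23*1832.2) = -1.759
Step 3: exp(x) = 0.1721
Step 4: Xi = 1 + 0.1721 = 1.172

1.172


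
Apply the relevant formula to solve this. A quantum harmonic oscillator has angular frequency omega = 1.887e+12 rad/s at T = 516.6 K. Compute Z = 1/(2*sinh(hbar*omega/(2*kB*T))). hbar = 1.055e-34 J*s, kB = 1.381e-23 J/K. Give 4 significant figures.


Step 1: Compute x = hbar*omega/(kB*T) = 1.055e-34*1.887e+12/(1.381e-23*516.6) = 0.0279
Step 2: x/2 = 0.01395
Step 3: sinh(x/2) = 0.01395
Step 4: Z = 1/(2*0.01395) = 35.84

35.84


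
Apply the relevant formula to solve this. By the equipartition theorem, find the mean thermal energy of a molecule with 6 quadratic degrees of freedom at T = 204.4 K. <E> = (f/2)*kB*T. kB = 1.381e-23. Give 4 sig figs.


Step 1: f/2 = 6/2 = 3
Step 2: kB*T = 1.381e-23 * 204.4 = 2.823e-21
Step 3: <E> = 3 * 2.823e-21 = 8.468e-21 J

8.468e-21


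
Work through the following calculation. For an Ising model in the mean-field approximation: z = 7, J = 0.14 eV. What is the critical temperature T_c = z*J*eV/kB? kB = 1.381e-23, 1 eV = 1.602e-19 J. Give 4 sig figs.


Step 1: z*J = 7*0.14 = 0.98 eV
Step 2: Convert to Joules: 0.98*1.602e-19 = 1.57e-19 J
Step 3: T_c = 1.57e-19 / 1.381e-23 = 1.137e+04 K

1.137e+04


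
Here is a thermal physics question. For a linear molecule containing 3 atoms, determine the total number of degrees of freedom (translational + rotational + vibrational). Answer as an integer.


Step 1: Translational DOF = 3
Step 2: Rotational DOF (linear) = 2
Step 3: Vibrational DOF = 3*3 - 5 = 4
Step 4: Total = 3 + 2 + 4 = 9

9


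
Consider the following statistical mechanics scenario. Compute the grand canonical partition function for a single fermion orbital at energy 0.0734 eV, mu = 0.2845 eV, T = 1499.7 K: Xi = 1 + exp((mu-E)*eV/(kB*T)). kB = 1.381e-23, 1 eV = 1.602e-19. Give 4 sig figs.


Step 1: (mu - E) = 0.2845 - 0.0734 = 0.2111 eV
Step 2: x = (mu-E)*eV/(kB*T) = 0.2111*1.602e-19/(1.381e-23*1499.7) = 1.633
Step 3: exp(x) = 5.119
Step 4: Xi = 1 + 5.119 = 6.119

6.119


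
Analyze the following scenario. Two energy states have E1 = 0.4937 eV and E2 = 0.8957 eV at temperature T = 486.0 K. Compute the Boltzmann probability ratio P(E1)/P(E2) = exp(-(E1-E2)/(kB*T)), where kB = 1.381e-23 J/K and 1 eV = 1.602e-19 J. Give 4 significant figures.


Step 1: Compute energy difference dE = E1 - E2 = 0.4937 - 0.8957 = -0.402 eV
Step 2: Convert to Joules: dE_J = -0.402 * 1.602e-19 = -6.44e-20 J
Step 3: Compute exponent = -dE_J / (kB * T) = -(-6.44e-20) / (1.381e-23 * 486.0) = 9.595
Step 4: P(E1)/P(E2) = exp(9.595) = 1.47e+04

1.47e+04


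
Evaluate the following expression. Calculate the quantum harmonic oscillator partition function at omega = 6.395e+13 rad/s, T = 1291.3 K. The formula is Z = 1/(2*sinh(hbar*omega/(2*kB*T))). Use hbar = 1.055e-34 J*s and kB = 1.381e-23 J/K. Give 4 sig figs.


Step 1: Compute x = hbar*omega/(kB*T) = 1.055e-34*6.395e+13/(1.381e-23*1291.3) = 0.3783
Step 2: x/2 = 0.1892
Step 3: sinh(x/2) = 0.1903
Step 4: Z = 1/(2*0.1903) = 2.627

2.627


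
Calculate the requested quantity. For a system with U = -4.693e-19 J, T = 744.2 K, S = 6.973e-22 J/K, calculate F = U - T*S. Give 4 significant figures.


Step 1: T*S = 744.2 * 6.973e-22 = 5.189e-19 J
Step 2: F = U - T*S = -4.693e-19 - 5.189e-19
Step 3: F = -9.882e-19 J

-9.882e-19


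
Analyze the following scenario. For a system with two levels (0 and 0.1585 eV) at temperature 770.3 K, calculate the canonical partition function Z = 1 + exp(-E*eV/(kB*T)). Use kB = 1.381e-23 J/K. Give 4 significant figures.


Step 1: Compute beta*E = E*eV/(kB*T) = 0.1585*1.602e-19/(1.381e-23*770.3) = 2.387
Step 2: exp(-beta*E) = exp(-2.387) = 0.09191
Step 3: Z = 1 + 0.09191 = 1.092

1.092


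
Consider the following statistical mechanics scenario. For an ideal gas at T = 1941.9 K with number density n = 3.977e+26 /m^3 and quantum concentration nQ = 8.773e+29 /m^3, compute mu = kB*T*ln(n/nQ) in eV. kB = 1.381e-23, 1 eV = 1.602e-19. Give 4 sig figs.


Step 1: n/nQ = 3.977e+26/8.773e+29 = 0.0004533
Step 2: ln(n/nQ) = -7.699
Step 3: mu = kB*T*ln(n/nQ) = 2.682e-20*-7.699 = -2.065e-19 J
Step 4: Convert to eV: -2.065e-19/1.602e-19 = -1.289 eV

-1.289


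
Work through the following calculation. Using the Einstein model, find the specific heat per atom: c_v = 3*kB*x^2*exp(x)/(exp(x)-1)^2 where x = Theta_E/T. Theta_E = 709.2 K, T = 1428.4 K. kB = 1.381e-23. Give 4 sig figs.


Step 1: x = Theta_E/T = 709.2/1428.4 = 0.4965
Step 2: x^2 = 0.2465
Step 3: exp(x) = 1.643
Step 4: c_v = 3*1.381e-23*0.2465*1.643/(1.643-1)^2 = 4.059e-23

4.059e-23


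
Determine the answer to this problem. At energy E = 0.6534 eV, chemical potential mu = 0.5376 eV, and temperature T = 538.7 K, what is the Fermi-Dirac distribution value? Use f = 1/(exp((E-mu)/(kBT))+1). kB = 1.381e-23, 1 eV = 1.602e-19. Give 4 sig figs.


Step 1: (E - mu) = 0.6534 - 0.5376 = 0.1158 eV
Step 2: Convert: (E-mu)*eV = 1.855e-20 J
Step 3: x = (E-mu)*eV/(kB*T) = 2.494
Step 4: f = 1/(exp(2.494)+1) = 0.07631

0.07631


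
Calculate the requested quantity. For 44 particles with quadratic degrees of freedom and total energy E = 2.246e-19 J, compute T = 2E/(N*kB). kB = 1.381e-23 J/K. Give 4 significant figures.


Step 1: Numerator = 2*E = 2*2.246e-19 = 4.492e-19 J
Step 2: Denominator = N*kB = 44*1.381e-23 = 6.076e-22
Step 3: T = 4.492e-19 / 6.076e-22 = 739.3 K

739.3


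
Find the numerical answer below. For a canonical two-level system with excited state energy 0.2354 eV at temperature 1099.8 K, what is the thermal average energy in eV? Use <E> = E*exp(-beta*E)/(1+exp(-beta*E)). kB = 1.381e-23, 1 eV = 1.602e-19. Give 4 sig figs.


Step 1: beta*E = 0.2354*1.602e-19/(1.381e-23*1099.8) = 2.483
Step 2: exp(-beta*E) = 0.0835
Step 3: <E> = 0.2354*0.0835/(1+0.0835) = 0.01814 eV

0.01814


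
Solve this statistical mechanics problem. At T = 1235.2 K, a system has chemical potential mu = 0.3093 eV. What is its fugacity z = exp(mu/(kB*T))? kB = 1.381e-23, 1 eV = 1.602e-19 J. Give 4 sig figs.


Step 1: Convert mu to Joules: 0.3093*1.602e-19 = 4.955e-20 J
Step 2: kB*T = 1.381e-23*1235.2 = 1.706e-20 J
Step 3: mu/(kB*T) = 2.905
Step 4: z = exp(2.905) = 18.26

18.26


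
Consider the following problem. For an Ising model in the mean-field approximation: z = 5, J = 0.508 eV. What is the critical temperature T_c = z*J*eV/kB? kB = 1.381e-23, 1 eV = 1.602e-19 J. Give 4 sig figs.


Step 1: z*J = 5*0.508 = 2.54 eV
Step 2: Convert to Joules: 2.54*1.602e-19 = 4.069e-19 J
Step 3: T_c = 4.069e-19 / 1.381e-23 = 2.946e+04 K

2.946e+04


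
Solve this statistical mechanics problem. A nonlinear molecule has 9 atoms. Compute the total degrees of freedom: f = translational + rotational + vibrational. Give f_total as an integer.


Step 1: Translational DOF = 3
Step 2: Rotational DOF (nonlinear) = 3
Step 3: Vibrational DOF = 3*9 - 6 = 21
Step 4: Total = 3 + 3 + 21 = 27

27


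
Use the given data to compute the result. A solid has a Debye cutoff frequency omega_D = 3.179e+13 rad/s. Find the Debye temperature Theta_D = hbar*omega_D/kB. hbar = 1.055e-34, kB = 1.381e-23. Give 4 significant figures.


Step 1: hbar*omega_D = 1.055e-34 * 3.179e+13 = 3.354e-21 J
Step 2: Theta_D = 3.354e-21 / 1.381e-23
Step 3: Theta_D = 242.9 K

242.9


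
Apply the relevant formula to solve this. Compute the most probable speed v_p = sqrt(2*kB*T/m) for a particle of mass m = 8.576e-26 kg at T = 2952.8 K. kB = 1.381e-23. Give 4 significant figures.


Step 1: Numerator = 2*kB*T = 2*1.381e-23*2952.8 = 8.156e-20
Step 2: Ratio = 8.156e-20 / 8.576e-26 = 9.51e+05
Step 3: v_p = sqrt(9.51e+05) = 975.2 m/s

975.2


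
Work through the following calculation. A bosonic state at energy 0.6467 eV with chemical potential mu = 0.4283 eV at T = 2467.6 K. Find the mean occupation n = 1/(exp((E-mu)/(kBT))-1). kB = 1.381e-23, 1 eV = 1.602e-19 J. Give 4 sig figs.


Step 1: (E - mu) = 0.2184 eV
Step 2: x = (E-mu)*eV/(kB*T) = 0.2184*1.602e-19/(1.381e-23*2467.6) = 1.027
Step 3: exp(x) = 2.792
Step 4: n = 1/(exp(x)-1) = 0.5581

0.5581


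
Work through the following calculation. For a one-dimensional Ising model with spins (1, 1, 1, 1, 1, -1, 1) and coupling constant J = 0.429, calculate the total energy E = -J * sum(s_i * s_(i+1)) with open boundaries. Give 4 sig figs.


Step 1: Nearest-neighbor products: 1, 1, 1, 1, -1, -1
Step 2: Sum of products = 2
Step 3: E = -0.429 * 2 = -0.858

-0.858


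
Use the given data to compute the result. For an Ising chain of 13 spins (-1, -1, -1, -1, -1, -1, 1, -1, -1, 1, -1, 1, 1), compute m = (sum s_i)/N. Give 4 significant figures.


Step 1: Count up spins (+1): 4, down spins (-1): 9
Step 2: Total magnetization M = 4 - 9 = -5
Step 3: m = M/N = -5/13 = -0.3846

-0.3846


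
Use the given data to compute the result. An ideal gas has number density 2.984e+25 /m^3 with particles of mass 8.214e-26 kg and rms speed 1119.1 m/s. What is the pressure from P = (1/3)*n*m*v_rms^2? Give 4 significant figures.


Step 1: v_rms^2 = 1119.1^2 = 1.252e+06
Step 2: n*m = 2.984e+25*8.214e-26 = 2.451
Step 3: P = (1/3)*2.451*1.252e+06 = 1.023e+06 Pa

1.023e+06


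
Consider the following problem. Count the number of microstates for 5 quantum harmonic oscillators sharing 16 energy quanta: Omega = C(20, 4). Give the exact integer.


Step 1: Use binomial coefficient C(20, 4)
Step 2: Numerator = 20! / 16!
Step 3: Denominator = 4!
Step 4: Omega = 4845

4845


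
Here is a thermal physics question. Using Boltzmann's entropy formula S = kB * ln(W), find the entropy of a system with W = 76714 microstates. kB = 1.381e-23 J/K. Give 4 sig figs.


Step 1: ln(W) = ln(76714) = 11.25
Step 2: S = kB * ln(W) = 1.381e-23 * 11.25
Step 3: S = 1.553e-22 J/K

1.553e-22


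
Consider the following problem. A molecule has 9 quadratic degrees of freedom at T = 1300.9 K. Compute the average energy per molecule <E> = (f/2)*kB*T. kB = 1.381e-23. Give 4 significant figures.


Step 1: f/2 = 9/2 = 4.5
Step 2: kB*T = 1.381e-23 * 1300.9 = 1.797e-20
Step 3: <E> = 4.5 * 1.797e-20 = 8.084e-20 J

8.084e-20


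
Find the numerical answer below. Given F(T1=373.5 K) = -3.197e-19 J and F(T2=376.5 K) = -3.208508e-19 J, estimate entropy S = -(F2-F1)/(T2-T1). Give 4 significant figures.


Step 1: dF = F2 - F1 = -3.208508e-19 - (-3.197e-19) = -1.1508e-21 J
Step 2: dT = T2 - T1 = 376.5 - 373.5 = 3 K
Step 3: S = -dF/dT = -(-1.1508e-21)/3 = 3.836e-22 J/K

3.836e-22


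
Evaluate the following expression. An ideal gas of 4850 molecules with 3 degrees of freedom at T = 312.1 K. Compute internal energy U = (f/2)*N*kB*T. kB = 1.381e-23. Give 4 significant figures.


Step 1: f/2 = 3/2 = 1.5
Step 2: N*kB*T = 4850*1.381e-23*312.1 = 2.09e-17
Step 3: U = 1.5 * 2.09e-17 = 3.136e-17 J

3.136e-17


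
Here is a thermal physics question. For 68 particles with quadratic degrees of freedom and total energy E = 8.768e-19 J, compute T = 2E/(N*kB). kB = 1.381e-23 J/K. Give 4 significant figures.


Step 1: Numerator = 2*E = 2*8.768e-19 = 1.754e-18 J
Step 2: Denominator = N*kB = 68*1.381e-23 = 9.391e-22
Step 3: T = 1.754e-18 / 9.391e-22 = 1867 K

1867


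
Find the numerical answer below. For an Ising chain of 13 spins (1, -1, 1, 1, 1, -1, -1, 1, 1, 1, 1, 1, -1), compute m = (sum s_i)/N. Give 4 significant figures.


Step 1: Count up spins (+1): 9, down spins (-1): 4
Step 2: Total magnetization M = 9 - 4 = 5
Step 3: m = M/N = 5/13 = 0.3846

0.3846


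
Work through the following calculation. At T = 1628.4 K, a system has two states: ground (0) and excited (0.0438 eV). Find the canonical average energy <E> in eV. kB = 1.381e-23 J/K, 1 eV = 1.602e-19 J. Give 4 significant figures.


Step 1: beta*E = 0.0438*1.602e-19/(1.381e-23*1628.4) = 0.312
Step 2: exp(-beta*E) = 0.732
Step 3: <E> = 0.0438*0.732/(1+0.732) = 0.01851 eV

0.01851


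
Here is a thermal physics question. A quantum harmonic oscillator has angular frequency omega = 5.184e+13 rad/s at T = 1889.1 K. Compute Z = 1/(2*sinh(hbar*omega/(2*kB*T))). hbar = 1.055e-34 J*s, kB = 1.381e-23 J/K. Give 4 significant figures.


Step 1: Compute x = hbar*omega/(kB*T) = 1.055e-34*5.184e+13/(1.381e-23*1889.1) = 0.2096
Step 2: x/2 = 0.1048
Step 3: sinh(x/2) = 0.105
Step 4: Z = 1/(2*0.105) = 4.761

4.761


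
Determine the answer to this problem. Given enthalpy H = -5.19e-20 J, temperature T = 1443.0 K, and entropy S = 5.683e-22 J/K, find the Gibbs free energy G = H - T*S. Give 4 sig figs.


Step 1: T*S = 1443.0 * 5.683e-22 = 8.201e-19 J
Step 2: G = H - T*S = -5.19e-20 - 8.201e-19
Step 3: G = -8.72e-19 J

-8.72e-19


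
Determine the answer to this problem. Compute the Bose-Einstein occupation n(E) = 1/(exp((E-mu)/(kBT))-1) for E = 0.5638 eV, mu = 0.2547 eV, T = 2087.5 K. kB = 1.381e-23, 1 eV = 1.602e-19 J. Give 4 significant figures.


Step 1: (E - mu) = 0.3091 eV
Step 2: x = (E-mu)*eV/(kB*T) = 0.3091*1.602e-19/(1.381e-23*2087.5) = 1.718
Step 3: exp(x) = 5.572
Step 4: n = 1/(exp(x)-1) = 0.2187

0.2187


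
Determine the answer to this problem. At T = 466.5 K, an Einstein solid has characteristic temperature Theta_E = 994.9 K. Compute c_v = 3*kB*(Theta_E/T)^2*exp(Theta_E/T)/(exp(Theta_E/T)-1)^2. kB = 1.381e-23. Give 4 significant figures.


Step 1: x = Theta_E/T = 994.9/466.5 = 2.133
Step 2: x^2 = 4.548
Step 3: exp(x) = 8.438
Step 4: c_v = 3*1.381e-23*4.548*8.438/(8.438-1)^2 = 2.874e-23

2.874e-23


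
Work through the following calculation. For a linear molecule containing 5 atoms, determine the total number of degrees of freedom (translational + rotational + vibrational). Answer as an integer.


Step 1: Translational DOF = 3
Step 2: Rotational DOF (linear) = 2
Step 3: Vibrational DOF = 3*5 - 5 = 10
Step 4: Total = 3 + 2 + 10 = 15

15


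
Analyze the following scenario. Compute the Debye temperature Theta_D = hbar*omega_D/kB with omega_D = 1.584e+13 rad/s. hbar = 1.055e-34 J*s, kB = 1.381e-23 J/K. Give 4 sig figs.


Step 1: hbar*omega_D = 1.055e-34 * 1.584e+13 = 1.671e-21 J
Step 2: Theta_D = 1.671e-21 / 1.381e-23
Step 3: Theta_D = 121 K

121


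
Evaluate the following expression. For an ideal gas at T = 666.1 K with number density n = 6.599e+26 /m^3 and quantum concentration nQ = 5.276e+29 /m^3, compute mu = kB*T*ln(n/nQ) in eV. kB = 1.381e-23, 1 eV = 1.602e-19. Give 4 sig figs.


Step 1: n/nQ = 6.599e+26/5.276e+29 = 0.001251
Step 2: ln(n/nQ) = -6.684
Step 3: mu = kB*T*ln(n/nQ) = 9.199e-21*-6.684 = -6.149e-20 J
Step 4: Convert to eV: -6.149e-20/1.602e-19 = -0.3838 eV

-0.3838


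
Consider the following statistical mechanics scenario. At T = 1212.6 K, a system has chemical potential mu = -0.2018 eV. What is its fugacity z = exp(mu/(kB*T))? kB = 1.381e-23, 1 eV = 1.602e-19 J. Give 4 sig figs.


Step 1: Convert mu to Joules: -0.2018*1.602e-19 = -3.233e-20 J
Step 2: kB*T = 1.381e-23*1212.6 = 1.675e-20 J
Step 3: mu/(kB*T) = -1.931
Step 4: z = exp(-1.931) = 0.1451

0.1451


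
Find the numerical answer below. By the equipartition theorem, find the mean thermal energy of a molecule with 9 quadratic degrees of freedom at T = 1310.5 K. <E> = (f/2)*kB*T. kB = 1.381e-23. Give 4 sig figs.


Step 1: f/2 = 9/2 = 4.5
Step 2: kB*T = 1.381e-23 * 1310.5 = 1.81e-20
Step 3: <E> = 4.5 * 1.81e-20 = 8.144e-20 J

8.144e-20


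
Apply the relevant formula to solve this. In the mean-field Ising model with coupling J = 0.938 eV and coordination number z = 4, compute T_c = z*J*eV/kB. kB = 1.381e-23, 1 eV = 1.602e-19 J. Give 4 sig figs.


Step 1: z*J = 4*0.938 = 3.752 eV
Step 2: Convert to Joules: 3.752*1.602e-19 = 6.011e-19 J
Step 3: T_c = 6.011e-19 / 1.381e-23 = 4.352e+04 K

4.352e+04


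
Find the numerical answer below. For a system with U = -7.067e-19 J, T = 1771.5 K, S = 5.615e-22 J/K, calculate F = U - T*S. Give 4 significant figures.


Step 1: T*S = 1771.5 * 5.615e-22 = 9.947e-19 J
Step 2: F = U - T*S = -7.067e-19 - 9.947e-19
Step 3: F = -1.701e-18 J

-1.701e-18


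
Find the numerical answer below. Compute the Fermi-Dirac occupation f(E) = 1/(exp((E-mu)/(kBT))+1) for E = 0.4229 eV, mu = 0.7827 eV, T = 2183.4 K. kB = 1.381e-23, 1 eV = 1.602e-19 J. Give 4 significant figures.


Step 1: (E - mu) = 0.4229 - 0.7827 = -0.3598 eV
Step 2: Convert: (E-mu)*eV = -5.764e-20 J
Step 3: x = (E-mu)*eV/(kB*T) = -1.912
Step 4: f = 1/(exp(-1.912)+1) = 0.8712

0.8712


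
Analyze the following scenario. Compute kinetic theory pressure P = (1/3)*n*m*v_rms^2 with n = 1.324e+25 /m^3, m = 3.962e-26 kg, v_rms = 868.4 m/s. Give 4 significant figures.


Step 1: v_rms^2 = 868.4^2 = 7.541e+05
Step 2: n*m = 1.324e+25*3.962e-26 = 0.5246
Step 3: P = (1/3)*0.5246*7.541e+05 = 1.319e+05 Pa

1.319e+05


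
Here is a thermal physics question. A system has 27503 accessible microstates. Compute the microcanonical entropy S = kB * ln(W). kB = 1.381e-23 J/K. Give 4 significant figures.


Step 1: ln(W) = ln(27503) = 10.22
Step 2: S = kB * ln(W) = 1.381e-23 * 10.22
Step 3: S = 1.412e-22 J/K

1.412e-22


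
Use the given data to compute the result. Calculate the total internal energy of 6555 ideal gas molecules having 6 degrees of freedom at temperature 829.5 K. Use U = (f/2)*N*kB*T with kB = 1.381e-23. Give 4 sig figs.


Step 1: f/2 = 6/2 = 3.0
Step 2: N*kB*T = 6555*1.381e-23*829.5 = 7.509e-17
Step 3: U = 3.0 * 7.509e-17 = 2.253e-16 J

2.253e-16


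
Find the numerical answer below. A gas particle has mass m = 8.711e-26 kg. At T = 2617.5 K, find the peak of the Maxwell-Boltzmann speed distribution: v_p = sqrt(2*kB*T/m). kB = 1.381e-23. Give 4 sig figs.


Step 1: Numerator = 2*kB*T = 2*1.381e-23*2617.5 = 7.23e-20
Step 2: Ratio = 7.23e-20 / 8.711e-26 = 8.299e+05
Step 3: v_p = sqrt(8.299e+05) = 911 m/s

911


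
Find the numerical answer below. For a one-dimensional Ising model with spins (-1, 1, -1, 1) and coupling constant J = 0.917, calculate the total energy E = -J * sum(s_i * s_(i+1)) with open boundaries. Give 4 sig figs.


Step 1: Nearest-neighbor products: -1, -1, -1
Step 2: Sum of products = -3
Step 3: E = -0.917 * -3 = 2.751

2.751


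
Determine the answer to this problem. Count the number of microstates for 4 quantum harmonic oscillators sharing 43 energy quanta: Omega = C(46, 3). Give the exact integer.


Step 1: Use binomial coefficient C(46, 3)
Step 2: Numerator = 46! / 43!
Step 3: Denominator = 3!
Step 4: Omega = 15180

15180


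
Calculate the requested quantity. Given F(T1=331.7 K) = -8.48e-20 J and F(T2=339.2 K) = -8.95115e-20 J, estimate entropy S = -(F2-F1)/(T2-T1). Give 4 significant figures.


Step 1: dF = F2 - F1 = -8.95115e-20 - (-8.48e-20) = -4.7115e-21 J
Step 2: dT = T2 - T1 = 339.2 - 331.7 = 7.5 K
Step 3: S = -dF/dT = -(-4.7115e-21)/7.5 = 6.282e-22 J/K

6.282e-22


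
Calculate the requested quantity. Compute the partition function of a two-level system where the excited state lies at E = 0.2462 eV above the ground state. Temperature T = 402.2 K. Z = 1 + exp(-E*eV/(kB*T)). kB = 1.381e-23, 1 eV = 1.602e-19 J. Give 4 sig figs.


Step 1: Compute beta*E = E*eV/(kB*T) = 0.2462*1.602e-19/(1.381e-23*402.2) = 7.101
Step 2: exp(-beta*E) = exp(-7.101) = 0.0008243
Step 3: Z = 1 + 0.0008243 = 1.001

1.001


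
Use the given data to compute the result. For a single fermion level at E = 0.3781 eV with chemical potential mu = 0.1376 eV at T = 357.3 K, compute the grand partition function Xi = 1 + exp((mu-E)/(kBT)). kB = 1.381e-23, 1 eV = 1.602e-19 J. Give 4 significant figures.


Step 1: (mu - E) = 0.1376 - 0.3781 = -0.2405 eV
Step 2: x = (mu-E)*eV/(kB*T) = -0.2405*1.602e-19/(1.381e-23*357.3) = -7.808
Step 3: exp(x) = 0.0004064
Step 4: Xi = 1 + 0.0004064 = 1

1


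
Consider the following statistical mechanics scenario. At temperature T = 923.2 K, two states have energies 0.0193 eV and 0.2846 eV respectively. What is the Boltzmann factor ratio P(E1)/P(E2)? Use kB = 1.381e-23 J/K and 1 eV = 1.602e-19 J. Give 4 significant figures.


Step 1: Compute energy difference dE = E1 - E2 = 0.0193 - 0.2846 = -0.2653 eV
Step 2: Convert to Joules: dE_J = -0.2653 * 1.602e-19 = -4.25e-20 J
Step 3: Compute exponent = -dE_J / (kB * T) = -(-4.25e-20) / (1.381e-23 * 923.2) = 3.334
Step 4: P(E1)/P(E2) = exp(3.334) = 28.04

28.04


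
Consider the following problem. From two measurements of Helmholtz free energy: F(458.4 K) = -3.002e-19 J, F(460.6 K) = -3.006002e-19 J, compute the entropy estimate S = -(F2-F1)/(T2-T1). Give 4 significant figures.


Step 1: dF = F2 - F1 = -3.006002e-19 - (-3.002e-19) = -4.002e-22 J
Step 2: dT = T2 - T1 = 460.6 - 458.4 = 2.2 K
Step 3: S = -dF/dT = -(-4.002e-22)/2.2 = 1.819e-22 J/K

1.819e-22


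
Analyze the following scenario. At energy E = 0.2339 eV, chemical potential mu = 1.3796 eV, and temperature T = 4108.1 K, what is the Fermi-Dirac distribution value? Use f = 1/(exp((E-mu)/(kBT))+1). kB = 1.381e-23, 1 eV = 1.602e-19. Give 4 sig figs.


Step 1: (E - mu) = 0.2339 - 1.3796 = -1.146 eV
Step 2: Convert: (E-mu)*eV = -1.835e-19 J
Step 3: x = (E-mu)*eV/(kB*T) = -3.235
Step 4: f = 1/(exp(-3.235)+1) = 0.9621

0.9621


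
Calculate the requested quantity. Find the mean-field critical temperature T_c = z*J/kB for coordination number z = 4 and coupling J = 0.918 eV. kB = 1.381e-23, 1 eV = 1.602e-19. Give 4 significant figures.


Step 1: z*J = 4*0.918 = 3.672 eV
Step 2: Convert to Joules: 3.672*1.602e-19 = 5.883e-19 J
Step 3: T_c = 5.883e-19 / 1.381e-23 = 4.26e+04 K

4.26e+04


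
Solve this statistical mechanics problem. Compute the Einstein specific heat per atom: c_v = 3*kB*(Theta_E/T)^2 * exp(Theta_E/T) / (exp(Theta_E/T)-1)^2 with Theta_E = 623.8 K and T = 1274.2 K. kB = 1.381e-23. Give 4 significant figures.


Step 1: x = Theta_E/T = 623.8/1274.2 = 0.4896
Step 2: x^2 = 0.2397
Step 3: exp(x) = 1.632
Step 4: c_v = 3*1.381e-23*0.2397*1.632/(1.632-1)^2 = 4.061e-23

4.061e-23


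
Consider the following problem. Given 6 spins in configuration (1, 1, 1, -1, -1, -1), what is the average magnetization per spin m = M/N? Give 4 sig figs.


Step 1: Count up spins (+1): 3, down spins (-1): 3
Step 2: Total magnetization M = 3 - 3 = 0
Step 3: m = M/N = 0/6 = 0

0


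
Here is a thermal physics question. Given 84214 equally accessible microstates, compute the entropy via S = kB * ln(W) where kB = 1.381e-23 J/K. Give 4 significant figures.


Step 1: ln(W) = ln(84214) = 11.34
Step 2: S = kB * ln(W) = 1.381e-23 * 11.34
Step 3: S = 1.566e-22 J/K

1.566e-22


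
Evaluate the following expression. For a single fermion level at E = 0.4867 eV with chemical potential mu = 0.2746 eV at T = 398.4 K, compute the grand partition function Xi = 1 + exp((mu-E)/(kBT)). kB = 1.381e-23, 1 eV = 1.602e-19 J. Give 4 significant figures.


Step 1: (mu - E) = 0.2746 - 0.4867 = -0.2121 eV
Step 2: x = (mu-E)*eV/(kB*T) = -0.2121*1.602e-19/(1.381e-23*398.4) = -6.176
Step 3: exp(x) = 0.002079
Step 4: Xi = 1 + 0.002079 = 1.002

1.002


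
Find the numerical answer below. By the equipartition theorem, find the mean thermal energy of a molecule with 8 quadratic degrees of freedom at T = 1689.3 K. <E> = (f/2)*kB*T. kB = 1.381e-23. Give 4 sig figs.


Step 1: f/2 = 8/2 = 4
Step 2: kB*T = 1.381e-23 * 1689.3 = 2.333e-20
Step 3: <E> = 4 * 2.333e-20 = 9.332e-20 J

9.332e-20


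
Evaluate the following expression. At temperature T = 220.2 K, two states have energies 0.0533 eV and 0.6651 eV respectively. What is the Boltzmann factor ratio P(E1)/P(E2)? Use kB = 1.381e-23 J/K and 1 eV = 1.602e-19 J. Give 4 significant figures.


Step 1: Compute energy difference dE = E1 - E2 = 0.0533 - 0.6651 = -0.6118 eV
Step 2: Convert to Joules: dE_J = -0.6118 * 1.602e-19 = -9.801e-20 J
Step 3: Compute exponent = -dE_J / (kB * T) = -(-9.801e-20) / (1.381e-23 * 220.2) = 32.23
Step 4: P(E1)/P(E2) = exp(32.23) = 9.939e+13

9.939e+13


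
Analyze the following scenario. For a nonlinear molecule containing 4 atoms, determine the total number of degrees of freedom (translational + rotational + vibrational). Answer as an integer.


Step 1: Translational DOF = 3
Step 2: Rotational DOF (nonlinear) = 3
Step 3: Vibrational DOF = 3*4 - 6 = 6
Step 4: Total = 3 + 3 + 6 = 12

12


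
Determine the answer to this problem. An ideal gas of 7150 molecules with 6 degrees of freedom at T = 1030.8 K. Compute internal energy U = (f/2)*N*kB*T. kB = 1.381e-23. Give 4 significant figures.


Step 1: f/2 = 6/2 = 3.0
Step 2: N*kB*T = 7150*1.381e-23*1030.8 = 1.018e-16
Step 3: U = 3.0 * 1.018e-16 = 3.053e-16 J

3.053e-16


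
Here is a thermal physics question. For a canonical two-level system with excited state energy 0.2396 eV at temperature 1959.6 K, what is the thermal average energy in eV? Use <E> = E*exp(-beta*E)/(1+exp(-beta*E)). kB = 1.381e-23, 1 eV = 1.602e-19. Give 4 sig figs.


Step 1: beta*E = 0.2396*1.602e-19/(1.381e-23*1959.6) = 1.418
Step 2: exp(-beta*E) = 0.2421
Step 3: <E> = 0.2396*0.2421/(1+0.2421) = 0.0467 eV

0.0467


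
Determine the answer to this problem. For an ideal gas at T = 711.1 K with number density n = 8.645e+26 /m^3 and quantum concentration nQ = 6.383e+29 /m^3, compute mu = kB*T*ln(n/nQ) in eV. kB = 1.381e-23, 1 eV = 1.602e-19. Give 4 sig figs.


Step 1: n/nQ = 8.645e+26/6.383e+29 = 0.001354
Step 2: ln(n/nQ) = -6.604
Step 3: mu = kB*T*ln(n/nQ) = 9.82e-21*-6.604 = -6.486e-20 J
Step 4: Convert to eV: -6.486e-20/1.602e-19 = -0.4049 eV

-0.4049


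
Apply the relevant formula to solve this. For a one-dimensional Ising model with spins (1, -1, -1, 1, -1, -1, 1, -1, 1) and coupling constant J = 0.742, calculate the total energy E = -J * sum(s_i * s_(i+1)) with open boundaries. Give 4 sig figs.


Step 1: Nearest-neighbor products: -1, 1, -1, -1, 1, -1, -1, -1
Step 2: Sum of products = -4
Step 3: E = -0.742 * -4 = 2.968

2.968


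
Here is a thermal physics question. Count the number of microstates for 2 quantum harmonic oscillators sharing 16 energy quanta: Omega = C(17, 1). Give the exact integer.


Step 1: Use binomial coefficient C(17, 1)
Step 2: Numerator = 17! / 16!
Step 3: Denominator = 1!
Step 4: Omega = 17

17


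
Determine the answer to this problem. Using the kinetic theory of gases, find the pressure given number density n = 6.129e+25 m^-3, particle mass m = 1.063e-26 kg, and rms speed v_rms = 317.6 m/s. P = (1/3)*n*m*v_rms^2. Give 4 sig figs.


Step 1: v_rms^2 = 317.6^2 = 1.009e+05
Step 2: n*m = 6.129e+25*1.063e-26 = 0.6515
Step 3: P = (1/3)*0.6515*1.009e+05 = 2.191e+04 Pa

2.191e+04


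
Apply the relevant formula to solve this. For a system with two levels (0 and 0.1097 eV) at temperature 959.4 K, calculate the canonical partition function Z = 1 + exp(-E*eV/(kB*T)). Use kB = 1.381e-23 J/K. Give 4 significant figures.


Step 1: Compute beta*E = E*eV/(kB*T) = 0.1097*1.602e-19/(1.381e-23*959.4) = 1.326
Step 2: exp(-beta*E) = exp(-1.326) = 0.2654
Step 3: Z = 1 + 0.2654 = 1.265

1.265


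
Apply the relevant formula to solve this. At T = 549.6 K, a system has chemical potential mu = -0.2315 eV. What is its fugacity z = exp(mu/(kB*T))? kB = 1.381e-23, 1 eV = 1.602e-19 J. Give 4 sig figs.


Step 1: Convert mu to Joules: -0.2315*1.602e-19 = -3.709e-20 J
Step 2: kB*T = 1.381e-23*549.6 = 7.59e-21 J
Step 3: mu/(kB*T) = -4.886
Step 4: z = exp(-4.886) = 0.00755

0.00755


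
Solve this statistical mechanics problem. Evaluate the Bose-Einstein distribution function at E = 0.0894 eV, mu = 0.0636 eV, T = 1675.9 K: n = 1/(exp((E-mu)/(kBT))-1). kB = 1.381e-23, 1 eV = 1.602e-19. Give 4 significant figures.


Step 1: (E - mu) = 0.0258 eV
Step 2: x = (E-mu)*eV/(kB*T) = 0.0258*1.602e-19/(1.381e-23*1675.9) = 0.1786
Step 3: exp(x) = 1.196
Step 4: n = 1/(exp(x)-1) = 5.115

5.115


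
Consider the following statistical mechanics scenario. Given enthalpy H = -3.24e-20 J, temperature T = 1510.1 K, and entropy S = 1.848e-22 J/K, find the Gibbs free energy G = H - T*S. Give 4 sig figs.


Step 1: T*S = 1510.1 * 1.848e-22 = 2.791e-19 J
Step 2: G = H - T*S = -3.24e-20 - 2.791e-19
Step 3: G = -3.115e-19 J

-3.115e-19


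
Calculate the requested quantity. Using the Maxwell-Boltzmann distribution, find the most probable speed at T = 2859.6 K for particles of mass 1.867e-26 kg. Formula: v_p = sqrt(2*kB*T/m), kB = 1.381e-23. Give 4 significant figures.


Step 1: Numerator = 2*kB*T = 2*1.381e-23*2859.6 = 7.898e-20
Step 2: Ratio = 7.898e-20 / 1.867e-26 = 4.23e+06
Step 3: v_p = sqrt(4.23e+06) = 2057 m/s

2057


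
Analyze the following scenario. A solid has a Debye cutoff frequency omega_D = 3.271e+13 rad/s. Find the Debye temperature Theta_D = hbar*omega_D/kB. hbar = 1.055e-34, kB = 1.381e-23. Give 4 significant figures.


Step 1: hbar*omega_D = 1.055e-34 * 3.271e+13 = 3.451e-21 J
Step 2: Theta_D = 3.451e-21 / 1.381e-23
Step 3: Theta_D = 249.9 K

249.9


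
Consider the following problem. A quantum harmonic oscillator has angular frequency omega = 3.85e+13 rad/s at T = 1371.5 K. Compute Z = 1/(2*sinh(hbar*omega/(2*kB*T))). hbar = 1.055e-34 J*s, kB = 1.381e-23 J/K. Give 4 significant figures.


Step 1: Compute x = hbar*omega/(kB*T) = 1.055e-34*3.85e+13/(1.381e-23*1371.5) = 0.2144
Step 2: x/2 = 0.1072
Step 3: sinh(x/2) = 0.1074
Step 4: Z = 1/(2*0.1074) = 4.654

4.654


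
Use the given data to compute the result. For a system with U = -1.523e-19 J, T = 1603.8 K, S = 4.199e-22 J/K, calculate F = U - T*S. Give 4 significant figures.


Step 1: T*S = 1603.8 * 4.199e-22 = 6.734e-19 J
Step 2: F = U - T*S = -1.523e-19 - 6.734e-19
Step 3: F = -8.257e-19 J

-8.257e-19


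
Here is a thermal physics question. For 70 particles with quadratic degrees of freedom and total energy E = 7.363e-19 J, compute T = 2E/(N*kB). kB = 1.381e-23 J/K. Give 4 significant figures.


Step 1: Numerator = 2*E = 2*7.363e-19 = 1.473e-18 J
Step 2: Denominator = N*kB = 70*1.381e-23 = 9.667e-22
Step 3: T = 1.473e-18 / 9.667e-22 = 1523 K

1523


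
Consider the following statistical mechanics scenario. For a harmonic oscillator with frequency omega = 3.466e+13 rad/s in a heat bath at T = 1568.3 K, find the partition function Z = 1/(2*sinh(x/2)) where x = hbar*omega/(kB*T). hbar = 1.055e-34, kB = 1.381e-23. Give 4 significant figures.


Step 1: Compute x = hbar*omega/(kB*T) = 1.055e-34*3.466e+13/(1.381e-23*1568.3) = 0.1688
Step 2: x/2 = 0.08442
Step 3: sinh(x/2) = 0.08452
Step 4: Z = 1/(2*0.08452) = 5.916

5.916


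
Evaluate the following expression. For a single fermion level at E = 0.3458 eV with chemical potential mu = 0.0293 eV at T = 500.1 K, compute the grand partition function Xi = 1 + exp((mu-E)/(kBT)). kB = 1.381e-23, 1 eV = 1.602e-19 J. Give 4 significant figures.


Step 1: (mu - E) = 0.0293 - 0.3458 = -0.3165 eV
Step 2: x = (mu-E)*eV/(kB*T) = -0.3165*1.602e-19/(1.381e-23*500.1) = -7.342
Step 3: exp(x) = 0.0006481
Step 4: Xi = 1 + 0.0006481 = 1.001

1.001


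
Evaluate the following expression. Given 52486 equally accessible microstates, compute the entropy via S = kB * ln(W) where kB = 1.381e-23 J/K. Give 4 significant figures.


Step 1: ln(W) = ln(52486) = 10.87
Step 2: S = kB * ln(W) = 1.381e-23 * 10.87
Step 3: S = 1.501e-22 J/K

1.501e-22


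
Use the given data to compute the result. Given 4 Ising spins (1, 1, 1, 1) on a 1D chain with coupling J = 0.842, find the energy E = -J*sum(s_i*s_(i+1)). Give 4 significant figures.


Step 1: Nearest-neighbor products: 1, 1, 1
Step 2: Sum of products = 3
Step 3: E = -0.842 * 3 = -2.526

-2.526


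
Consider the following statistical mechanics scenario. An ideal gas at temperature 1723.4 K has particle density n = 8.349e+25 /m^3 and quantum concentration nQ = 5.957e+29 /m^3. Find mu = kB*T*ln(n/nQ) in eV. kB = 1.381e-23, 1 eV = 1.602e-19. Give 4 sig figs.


Step 1: n/nQ = 8.349e+25/5.957e+29 = 0.0001402
Step 2: ln(n/nQ) = -8.873
Step 3: mu = kB*T*ln(n/nQ) = 2.38e-20*-8.873 = -2.112e-19 J
Step 4: Convert to eV: -2.112e-19/1.602e-19 = -1.318 eV

-1.318


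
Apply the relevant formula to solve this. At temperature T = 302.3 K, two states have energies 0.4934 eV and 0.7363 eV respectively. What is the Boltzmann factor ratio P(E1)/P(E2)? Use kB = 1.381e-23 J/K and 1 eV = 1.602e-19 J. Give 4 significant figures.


Step 1: Compute energy difference dE = E1 - E2 = 0.4934 - 0.7363 = -0.2429 eV
Step 2: Convert to Joules: dE_J = -0.2429 * 1.602e-19 = -3.891e-20 J
Step 3: Compute exponent = -dE_J / (kB * T) = -(-3.891e-20) / (1.381e-23 * 302.3) = 9.321
Step 4: P(E1)/P(E2) = exp(9.321) = 1.117e+04

1.117e+04


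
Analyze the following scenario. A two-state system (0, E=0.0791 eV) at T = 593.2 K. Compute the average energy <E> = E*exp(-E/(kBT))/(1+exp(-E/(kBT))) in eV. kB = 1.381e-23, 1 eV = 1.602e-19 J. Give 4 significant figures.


Step 1: beta*E = 0.0791*1.602e-19/(1.381e-23*593.2) = 1.547
Step 2: exp(-beta*E) = 0.2129
Step 3: <E> = 0.0791*0.2129/(1+0.2129) = 0.01389 eV

0.01389


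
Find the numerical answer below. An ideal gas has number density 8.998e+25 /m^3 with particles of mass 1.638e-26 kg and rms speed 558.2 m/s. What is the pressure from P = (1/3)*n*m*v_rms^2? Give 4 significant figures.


Step 1: v_rms^2 = 558.2^2 = 3.116e+05
Step 2: n*m = 8.998e+25*1.638e-26 = 1.474
Step 3: P = (1/3)*1.474*3.116e+05 = 1.531e+05 Pa

1.531e+05


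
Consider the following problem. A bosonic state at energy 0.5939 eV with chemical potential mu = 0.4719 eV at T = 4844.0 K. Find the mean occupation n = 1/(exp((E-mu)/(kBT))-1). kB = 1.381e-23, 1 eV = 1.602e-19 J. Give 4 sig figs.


Step 1: (E - mu) = 0.122 eV
Step 2: x = (E-mu)*eV/(kB*T) = 0.122*1.602e-19/(1.381e-23*4844.0) = 0.2922
Step 3: exp(x) = 1.339
Step 4: n = 1/(exp(x)-1) = 2.947

2.947


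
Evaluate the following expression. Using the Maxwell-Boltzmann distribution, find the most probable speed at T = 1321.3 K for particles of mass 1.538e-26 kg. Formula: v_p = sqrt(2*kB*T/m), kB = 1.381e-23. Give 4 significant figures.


Step 1: Numerator = 2*kB*T = 2*1.381e-23*1321.3 = 3.649e-20
Step 2: Ratio = 3.649e-20 / 1.538e-26 = 2.373e+06
Step 3: v_p = sqrt(2.373e+06) = 1540 m/s

1540


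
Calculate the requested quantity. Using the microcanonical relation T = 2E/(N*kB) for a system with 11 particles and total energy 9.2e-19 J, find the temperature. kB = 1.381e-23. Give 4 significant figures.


Step 1: Numerator = 2*E = 2*9.2e-19 = 1.84e-18 J
Step 2: Denominator = N*kB = 11*1.381e-23 = 1.519e-22
Step 3: T = 1.84e-18 / 1.519e-22 = 1.211e+04 K

1.211e+04


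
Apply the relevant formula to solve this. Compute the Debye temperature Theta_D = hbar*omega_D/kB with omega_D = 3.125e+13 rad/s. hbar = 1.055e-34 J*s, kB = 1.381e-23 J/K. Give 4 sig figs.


Step 1: hbar*omega_D = 1.055e-34 * 3.125e+13 = 3.297e-21 J
Step 2: Theta_D = 3.297e-21 / 1.381e-23
Step 3: Theta_D = 238.7 K

238.7


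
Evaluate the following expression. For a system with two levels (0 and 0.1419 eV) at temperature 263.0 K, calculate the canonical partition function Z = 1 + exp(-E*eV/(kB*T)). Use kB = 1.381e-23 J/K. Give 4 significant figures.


Step 1: Compute beta*E = E*eV/(kB*T) = 0.1419*1.602e-19/(1.381e-23*263.0) = 6.259
Step 2: exp(-beta*E) = exp(-6.259) = 0.001913
Step 3: Z = 1 + 0.001913 = 1.002

1.002


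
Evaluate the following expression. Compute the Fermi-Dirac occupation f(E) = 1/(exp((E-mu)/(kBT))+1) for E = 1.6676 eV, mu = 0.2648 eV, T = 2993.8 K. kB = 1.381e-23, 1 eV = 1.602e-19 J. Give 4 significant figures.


Step 1: (E - mu) = 1.6676 - 0.2648 = 1.403 eV
Step 2: Convert: (E-mu)*eV = 2.247e-19 J
Step 3: x = (E-mu)*eV/(kB*T) = 5.436
Step 4: f = 1/(exp(5.436)+1) = 0.00434

0.00434


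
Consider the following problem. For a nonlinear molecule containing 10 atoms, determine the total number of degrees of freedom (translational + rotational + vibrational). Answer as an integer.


Step 1: Translational DOF = 3
Step 2: Rotational DOF (nonlinear) = 3
Step 3: Vibrational DOF = 3*10 - 6 = 24
Step 4: Total = 3 + 3 + 24 = 30

30
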